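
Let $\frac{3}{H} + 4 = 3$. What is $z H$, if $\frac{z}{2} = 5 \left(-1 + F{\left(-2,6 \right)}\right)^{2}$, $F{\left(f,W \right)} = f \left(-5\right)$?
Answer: $-2430$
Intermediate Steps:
$H = -3$ ($H = \frac{3}{-4 + 3} = \frac{3}{-1} = 3 \left(-1\right) = -3$)
$F{\left(f,W \right)} = - 5 f$
$z = 810$ ($z = 2 \cdot 5 \left(-1 - -10\right)^{2} = 2 \cdot 5 \left(-1 + 10\right)^{2} = 2 \cdot 5 \cdot 9^{2} = 2 \cdot 5 \cdot 81 = 2 \cdot 405 = 810$)
$z H = 810 \left(-3\right) = -2430$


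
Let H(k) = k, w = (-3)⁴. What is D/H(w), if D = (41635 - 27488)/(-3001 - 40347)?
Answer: -14147/3511188 ≈ -0.0040291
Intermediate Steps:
w = 81
D = -14147/43348 (D = 14147/(-43348) = 14147*(-1/43348) = -14147/43348 ≈ -0.32636)
D/H(w) = -14147/43348/81 = -14147/43348*1/81 = -14147/3511188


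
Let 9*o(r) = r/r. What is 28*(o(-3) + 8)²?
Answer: 149212/81 ≈ 1842.1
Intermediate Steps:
o(r) = ⅑ (o(r) = (r/r)/9 = (⅑)*1 = ⅑)
28*(o(-3) + 8)² = 28*(⅑ + 8)² = 28*(73/9)² = 28*(5329/81) = 149212/81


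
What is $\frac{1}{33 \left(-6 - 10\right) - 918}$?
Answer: $- \frac{1}{1446} \approx -0.00069156$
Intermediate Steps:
$\frac{1}{33 \left(-6 - 10\right) - 918} = \frac{1}{33 \left(-16\right) - 918} = \frac{1}{-528 - 918} = \frac{1}{-1446} = - \frac{1}{1446}$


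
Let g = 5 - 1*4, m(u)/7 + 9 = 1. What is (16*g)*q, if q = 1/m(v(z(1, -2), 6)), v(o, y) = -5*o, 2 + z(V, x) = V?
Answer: -2/7 ≈ -0.28571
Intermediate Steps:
z(V, x) = -2 + V
m(u) = -56 (m(u) = -63 + 7*1 = -63 + 7 = -56)
q = -1/56 (q = 1/(-56) = -1/56 ≈ -0.017857)
g = 1 (g = 5 - 4 = 1)
(16*g)*q = (16*1)*(-1/56) = 16*(-1/56) = -2/7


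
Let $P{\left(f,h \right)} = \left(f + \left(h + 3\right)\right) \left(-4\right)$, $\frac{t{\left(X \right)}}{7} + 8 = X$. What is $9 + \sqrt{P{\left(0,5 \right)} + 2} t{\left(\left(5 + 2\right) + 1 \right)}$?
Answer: $9$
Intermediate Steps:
$t{\left(X \right)} = -56 + 7 X$
$P{\left(f,h \right)} = -12 - 4 f - 4 h$ ($P{\left(f,h \right)} = \left(f + \left(3 + h\right)\right) \left(-4\right) = \left(3 + f + h\right) \left(-4\right) = -12 - 4 f - 4 h$)
$9 + \sqrt{P{\left(0,5 \right)} + 2} t{\left(\left(5 + 2\right) + 1 \right)} = 9 + \sqrt{\left(-12 - 0 - 20\right) + 2} \left(-56 + 7 \left(\left(5 + 2\right) + 1\right)\right) = 9 + \sqrt{\left(-12 + 0 - 20\right) + 2} \left(-56 + 7 \left(7 + 1\right)\right) = 9 + \sqrt{-32 + 2} \left(-56 + 7 \cdot 8\right) = 9 + \sqrt{-30} \left(-56 + 56\right) = 9 + i \sqrt{30} \cdot 0 = 9 + 0 = 9$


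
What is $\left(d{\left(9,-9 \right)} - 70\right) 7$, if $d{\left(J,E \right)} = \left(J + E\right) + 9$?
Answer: $-427$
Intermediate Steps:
$d{\left(J,E \right)} = 9 + E + J$ ($d{\left(J,E \right)} = \left(E + J\right) + 9 = 9 + E + J$)
$\left(d{\left(9,-9 \right)} - 70\right) 7 = \left(\left(9 - 9 + 9\right) - 70\right) 7 = \left(9 - 70\right) 7 = \left(-61\right) 7 = -427$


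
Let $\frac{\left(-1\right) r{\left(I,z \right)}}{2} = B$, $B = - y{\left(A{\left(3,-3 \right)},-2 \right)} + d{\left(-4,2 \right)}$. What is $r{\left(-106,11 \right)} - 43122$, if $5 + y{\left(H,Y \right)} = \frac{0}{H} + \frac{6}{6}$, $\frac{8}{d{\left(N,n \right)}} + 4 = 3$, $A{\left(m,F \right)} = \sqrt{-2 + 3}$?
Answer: $-43114$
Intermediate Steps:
$A{\left(m,F \right)} = 1$ ($A{\left(m,F \right)} = \sqrt{1} = 1$)
$d{\left(N,n \right)} = -8$ ($d{\left(N,n \right)} = \frac{8}{-4 + 3} = \frac{8}{-1} = 8 \left(-1\right) = -8$)
$y{\left(H,Y \right)} = -4$ ($y{\left(H,Y \right)} = -5 + \left(\frac{0}{H} + \frac{6}{6}\right) = -5 + \left(0 + 6 \cdot \frac{1}{6}\right) = -5 + \left(0 + 1\right) = -5 + 1 = -4$)
$B = -4$ ($B = \left(-1\right) \left(-4\right) - 8 = 4 - 8 = -4$)
$r{\left(I,z \right)} = 8$ ($r{\left(I,z \right)} = \left(-2\right) \left(-4\right) = 8$)
$r{\left(-106,11 \right)} - 43122 = 8 - 43122 = -43114$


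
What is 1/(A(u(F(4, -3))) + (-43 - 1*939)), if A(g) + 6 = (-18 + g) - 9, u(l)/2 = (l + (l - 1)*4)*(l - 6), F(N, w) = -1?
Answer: -1/889 ≈ -0.0011249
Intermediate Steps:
u(l) = 2*(-6 + l)*(-4 + 5*l) (u(l) = 2*((l + (l - 1)*4)*(l - 6)) = 2*((l + (-1 + l)*4)*(-6 + l)) = 2*((l + (-4 + 4*l))*(-6 + l)) = 2*((-4 + 5*l)*(-6 + l)) = 2*((-6 + l)*(-4 + 5*l)) = 2*(-6 + l)*(-4 + 5*l))
A(g) = -33 + g (A(g) = -6 + ((-18 + g) - 9) = -6 + (-27 + g) = -33 + g)
1/(A(u(F(4, -3))) + (-43 - 1*939)) = 1/((-33 + (48 - 68*(-1) + 10*(-1)**2)) + (-43 - 1*939)) = 1/((-33 + (48 + 68 + 10*1)) + (-43 - 939)) = 1/((-33 + (48 + 68 + 10)) - 982) = 1/((-33 + 126) - 982) = 1/(93 - 982) = 1/(-889) = -1/889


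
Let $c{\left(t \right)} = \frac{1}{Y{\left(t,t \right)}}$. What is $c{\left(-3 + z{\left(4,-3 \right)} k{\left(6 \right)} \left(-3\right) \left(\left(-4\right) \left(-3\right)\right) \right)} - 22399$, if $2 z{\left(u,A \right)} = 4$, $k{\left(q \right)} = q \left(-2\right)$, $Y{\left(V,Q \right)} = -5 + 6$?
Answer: $-22398$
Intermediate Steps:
$Y{\left(V,Q \right)} = 1$
$k{\left(q \right)} = - 2 q$
$z{\left(u,A \right)} = 2$ ($z{\left(u,A \right)} = \frac{1}{2} \cdot 4 = 2$)
$c{\left(t \right)} = 1$ ($c{\left(t \right)} = 1^{-1} = 1$)
$c{\left(-3 + z{\left(4,-3 \right)} k{\left(6 \right)} \left(-3\right) \left(\left(-4\right) \left(-3\right)\right) \right)} - 22399 = 1 - 22399 = -22398$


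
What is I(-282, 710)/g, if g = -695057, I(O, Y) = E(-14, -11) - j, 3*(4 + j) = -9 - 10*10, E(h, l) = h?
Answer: -79/2085171 ≈ -3.7887e-5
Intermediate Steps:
j = -121/3 (j = -4 + (-9 - 10*10)/3 = -4 + (-9 - 100)/3 = -4 + (⅓)*(-109) = -4 - 109/3 = -121/3 ≈ -40.333)
I(O, Y) = 79/3 (I(O, Y) = -14 - 1*(-121/3) = -14 + 121/3 = 79/3)
I(-282, 710)/g = (79/3)/(-695057) = (79/3)*(-1/695057) = -79/2085171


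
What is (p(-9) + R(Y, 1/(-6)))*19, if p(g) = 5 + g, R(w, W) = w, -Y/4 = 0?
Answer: -76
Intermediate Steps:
Y = 0 (Y = -4*0 = 0)
(p(-9) + R(Y, 1/(-6)))*19 = ((5 - 9) + 0)*19 = (-4 + 0)*19 = -4*19 = -76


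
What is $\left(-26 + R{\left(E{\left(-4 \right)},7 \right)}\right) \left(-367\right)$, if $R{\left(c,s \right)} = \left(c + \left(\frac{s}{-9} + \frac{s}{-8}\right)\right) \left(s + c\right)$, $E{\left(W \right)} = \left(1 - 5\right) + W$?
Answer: $\frac{431959}{72} \approx 5999.4$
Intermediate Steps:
$E{\left(W \right)} = -4 + W$
$R{\left(c,s \right)} = \left(c + s\right) \left(c - \frac{17 s}{72}\right)$ ($R{\left(c,s \right)} = \left(c + \left(s \left(- \frac{1}{9}\right) + s \left(- \frac{1}{8}\right)\right)\right) \left(c + s\right) = \left(c - \frac{17 s}{72}\right) \left(c + s\right) = \left(c + s\right) \left(c - \frac{17 s}{72}\right)$)
$\left(-26 + R{\left(E{\left(-4 \right)},7 \right)}\right) \left(-367\right) = \left(-26 + \left(\left(-4 - 4\right)^{2} - \frac{17 \cdot 7^{2}}{72} + \frac{55}{72} \left(-4 - 4\right) 7\right)\right) \left(-367\right) = \left(-26 + \left(\left(-8\right)^{2} - \frac{833}{72} + \frac{55}{72} \left(-8\right) 7\right)\right) \left(-367\right) = \left(-26 - - \frac{695}{72}\right) \left(-367\right) = \left(-26 + \frac{695}{72}\right) \left(-367\right) = \left(- \frac{1177}{72}\right) \left(-367\right) = \frac{431959}{72}$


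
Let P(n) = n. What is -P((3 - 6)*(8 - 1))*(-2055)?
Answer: -43155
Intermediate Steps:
-P((3 - 6)*(8 - 1))*(-2055) = -(3 - 6)*(8 - 1)*(-2055) = -(-3)*7*(-2055) = -1*(-21)*(-2055) = 21*(-2055) = -43155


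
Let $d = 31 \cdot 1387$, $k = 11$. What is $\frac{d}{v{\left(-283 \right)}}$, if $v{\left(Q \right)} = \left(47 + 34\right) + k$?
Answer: $\frac{42997}{92} \approx 467.36$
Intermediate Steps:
$d = 42997$
$v{\left(Q \right)} = 92$ ($v{\left(Q \right)} = \left(47 + 34\right) + 11 = 81 + 11 = 92$)
$\frac{d}{v{\left(-283 \right)}} = \frac{42997}{92}$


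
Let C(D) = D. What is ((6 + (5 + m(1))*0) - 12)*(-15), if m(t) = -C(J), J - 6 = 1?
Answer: 90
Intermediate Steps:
J = 7 (J = 6 + 1 = 7)
m(t) = -7 (m(t) = -1*7 = -7)
((6 + (5 + m(1))*0) - 12)*(-15) = ((6 + (5 - 7)*0) - 12)*(-15) = ((6 - 2*0) - 12)*(-15) = ((6 + 0) - 12)*(-15) = (6 - 12)*(-15) = -6*(-15) = 90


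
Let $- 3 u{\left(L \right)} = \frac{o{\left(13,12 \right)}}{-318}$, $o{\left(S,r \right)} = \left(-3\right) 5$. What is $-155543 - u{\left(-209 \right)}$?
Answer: $- \frac{49462669}{318} \approx -1.5554 \cdot 10^{5}$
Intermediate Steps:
$o{\left(S,r \right)} = -15$
$u{\left(L \right)} = - \frac{5}{318}$ ($u{\left(L \right)} = - \frac{\left(-15\right) \frac{1}{-318}}{3} = - \frac{\left(-15\right) \left(- \frac{1}{318}\right)}{3} = \left(- \frac{1}{3}\right) \frac{5}{106} = - \frac{5}{318}$)
$-155543 - u{\left(-209 \right)} = -155543 - - \frac{5}{318} = -155543 + \frac{5}{318} = - \frac{49462669}{318}$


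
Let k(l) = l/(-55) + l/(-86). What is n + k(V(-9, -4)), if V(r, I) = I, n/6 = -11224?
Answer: -159268278/2365 ≈ -67344.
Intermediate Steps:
n = -67344 (n = 6*(-11224) = -67344)
k(l) = -141*l/4730 (k(l) = l*(-1/55) + l*(-1/86) = -l/55 - l/86 = -141*l/4730)
n + k(V(-9, -4)) = -67344 - 141/4730*(-4) = -67344 + 282/2365 = -159268278/2365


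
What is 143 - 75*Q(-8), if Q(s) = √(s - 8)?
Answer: 143 - 300*I ≈ 143.0 - 300.0*I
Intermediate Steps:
Q(s) = √(-8 + s)
143 - 75*Q(-8) = 143 - 75*√(-8 - 8) = 143 - 300*I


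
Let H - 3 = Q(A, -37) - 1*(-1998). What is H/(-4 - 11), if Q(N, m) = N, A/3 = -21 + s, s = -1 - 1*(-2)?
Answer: -647/5 ≈ -129.40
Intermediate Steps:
s = 1 (s = -1 + 2 = 1)
A = -60 (A = 3*(-21 + 1) = 3*(-20) = -60)
H = 1941 (H = 3 + (-60 - 1*(-1998)) = 3 + (-60 + 1998) = 3 + 1938 = 1941)
H/(-4 - 11) = 1941/(-4 - 11) = 1941/(-15) = -1/15*1941 = -647/5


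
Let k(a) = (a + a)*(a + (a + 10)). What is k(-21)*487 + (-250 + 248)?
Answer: 654526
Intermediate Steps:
k(a) = 2*a*(10 + 2*a) (k(a) = (2*a)*(a + (10 + a)) = (2*a)*(10 + 2*a) = 2*a*(10 + 2*a))
k(-21)*487 + (-250 + 248) = (4*(-21)*(5 - 21))*487 + (-250 + 248) = (4*(-21)*(-16))*487 - 2 = 1344*487 - 2 = 654528 - 2 = 654526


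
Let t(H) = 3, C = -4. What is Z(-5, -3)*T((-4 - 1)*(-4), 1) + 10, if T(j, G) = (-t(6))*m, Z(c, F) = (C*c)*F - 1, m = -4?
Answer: -722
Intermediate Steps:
Z(c, F) = -1 - 4*F*c (Z(c, F) = (-4*c)*F - 1 = -4*F*c - 1 = -1 - 4*F*c)
T(j, G) = 12 (T(j, G) = -1*3*(-4) = -3*(-4) = 12)
Z(-5, -3)*T((-4 - 1)*(-4), 1) + 10 = (-1 - 4*(-3)*(-5))*12 + 10 = (-1 - 60)*12 + 10 = -61*12 + 10 = -732 + 10 = -722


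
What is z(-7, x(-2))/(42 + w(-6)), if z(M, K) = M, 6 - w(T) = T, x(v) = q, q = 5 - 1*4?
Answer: -7/54 ≈ -0.12963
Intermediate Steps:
q = 1 (q = 5 - 4 = 1)
x(v) = 1
w(T) = 6 - T
z(-7, x(-2))/(42 + w(-6)) = -7/(42 + (6 - 1*(-6))) = -7/(42 + (6 + 6)) = -7/(42 + 12) = -7/54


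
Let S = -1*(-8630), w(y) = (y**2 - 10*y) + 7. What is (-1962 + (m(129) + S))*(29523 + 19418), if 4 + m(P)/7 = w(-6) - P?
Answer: 316060978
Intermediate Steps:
w(y) = 7 + y**2 - 10*y
S = 8630
m(P) = 693 - 7*P (m(P) = -28 + 7*((7 + (-6)**2 - 10*(-6)) - P) = -28 + 7*((7 + 36 + 60) - P) = -28 + 7*(103 - P) = -28 + (721 - 7*P) = 693 - 7*P)
(-1962 + (m(129) + S))*(29523 + 19418) = (-1962 + ((693 - 7*129) + 8630))*(29523 + 19418) = (-1962 + ((693 - 903) + 8630))*48941 = (-1962 + (-210 + 8630))*48941 = (-1962 + 8420)*48941 = 6458*48941 = 316060978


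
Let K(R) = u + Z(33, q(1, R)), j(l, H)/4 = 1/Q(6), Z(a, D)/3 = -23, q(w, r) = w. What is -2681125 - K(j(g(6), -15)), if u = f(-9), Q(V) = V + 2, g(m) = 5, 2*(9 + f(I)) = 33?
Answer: -5362127/2 ≈ -2.6811e+6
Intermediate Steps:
f(I) = 15/2 (f(I) = -9 + (½)*33 = -9 + 33/2 = 15/2)
Z(a, D) = -69 (Z(a, D) = 3*(-23) = -69)
Q(V) = 2 + V
j(l, H) = ½ (j(l, H) = 4/(2 + 6) = 4/8 = 4*(⅛) = ½)
u = 15/2 ≈ 7.5000
K(R) = -123/2 (K(R) = 15/2 - 69 = -123/2)
-2681125 - K(j(g(6), -15)) = -2681125 - 1*(-123/2) = -2681125 + 123/2 = -5362127/2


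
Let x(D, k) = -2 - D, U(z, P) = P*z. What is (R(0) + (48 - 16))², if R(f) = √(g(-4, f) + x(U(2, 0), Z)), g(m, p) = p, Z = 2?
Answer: (32 + I*√2)² ≈ 1022.0 + 90.51*I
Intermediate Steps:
R(f) = √(-2 + f) (R(f) = √(f + (-2 - 0*2)) = √(f + (-2 - 1*0)) = √(f + (-2 + 0)) = √(f - 2) = √(-2 + f))
(R(0) + (48 - 16))² = (√(-2 + 0) + (48 - 16))² = (√(-2) + 32)² = (I*√2 + 32)² = (32 + I*√2)²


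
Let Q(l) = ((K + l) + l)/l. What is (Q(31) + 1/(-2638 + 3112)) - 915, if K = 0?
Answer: -432761/474 ≈ -913.00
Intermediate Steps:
Q(l) = 2 (Q(l) = ((0 + l) + l)/l = (l + l)/l = (2*l)/l = 2)
(Q(31) + 1/(-2638 + 3112)) - 915 = (2 + 1/(-2638 + 3112)) - 915 = (2 + 1/474) - 915 = 949/474 - 915 = -432761/474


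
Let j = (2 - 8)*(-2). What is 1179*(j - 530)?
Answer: -610722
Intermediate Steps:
j = 12 (j = -6*(-2) = 12)
1179*(j - 530) = 1179*(12 - 530) = 1179*(-518) = -610722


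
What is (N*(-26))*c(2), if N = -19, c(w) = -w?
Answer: -988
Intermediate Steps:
(N*(-26))*c(2) = (-19*(-26))*(-1*2) = 494*(-2) = -988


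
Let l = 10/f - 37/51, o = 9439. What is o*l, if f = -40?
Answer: -1878361/204 ≈ -9207.7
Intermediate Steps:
l = -199/204 (l = 10/(-40) - 37/51 = 10*(-1/40) - 37*1/51 = -¼ - 37/51 = -199/204 ≈ -0.97549)
o*l = 9439*(-199/204) = -1878361/204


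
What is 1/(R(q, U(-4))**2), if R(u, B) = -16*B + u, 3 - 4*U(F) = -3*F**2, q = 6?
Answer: 1/39204 ≈ 2.5508e-5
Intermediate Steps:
U(F) = 3/4 + 3*F**2/4 (U(F) = 3/4 - (-3)*F**2/4 = 3/4 + 3*F**2/4)
R(u, B) = u - 16*B
1/(R(q, U(-4))**2) = 1/((6 - 16*(3/4 + (3/4)*(-4)**2))**2) = 1/((6 - 16*(3/4 + (3/4)*16))**2) = 1/((6 - 16*(3/4 + 12))**2) = 1/((6 - 16*51/4)**2) = 1/((6 - 204)**2) = 1/((-198)**2) = 1/39204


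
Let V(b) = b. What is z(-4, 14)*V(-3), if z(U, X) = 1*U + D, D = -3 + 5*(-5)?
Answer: 96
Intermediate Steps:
D = -28 (D = -3 - 25 = -28)
z(U, X) = -28 + U (z(U, X) = 1*U - 28 = U - 28 = -28 + U)
z(-4, 14)*V(-3) = (-28 - 4)*(-3) = -32*(-3) = 96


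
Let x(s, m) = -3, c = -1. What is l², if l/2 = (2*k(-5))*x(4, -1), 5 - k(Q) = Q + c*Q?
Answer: 3600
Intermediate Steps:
k(Q) = 5 (k(Q) = 5 - (Q - Q) = 5 - 1*0 = 5 + 0 = 5)
l = -60 (l = 2*((2*5)*(-3)) = 2*(10*(-3)) = 2*(-30) = -60)
l² = (-60)² = 3600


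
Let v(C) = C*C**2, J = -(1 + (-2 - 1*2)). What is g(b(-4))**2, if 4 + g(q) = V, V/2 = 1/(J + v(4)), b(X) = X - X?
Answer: 70756/4489 ≈ 15.762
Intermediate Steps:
b(X) = 0
J = 3 (J = -(1 + (-2 - 2)) = -(1 - 4) = -1*(-3) = 3)
v(C) = C**3
V = 2/67 (V = 2/(3 + 4**3) = 2/(3 + 64) = 2/67 ≈ 0.029851)
g(q) = -266/67 (g(q) = -4 + 2/67 = -266/67)
g(b(-4))**2 = (-266/67)**2 = 70756/4489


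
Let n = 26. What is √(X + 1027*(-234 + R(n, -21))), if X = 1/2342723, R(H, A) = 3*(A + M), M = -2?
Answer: I*√1707870569559282226/2342723 ≈ 557.84*I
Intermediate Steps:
R(H, A) = -6 + 3*A (R(H, A) = 3*(A - 2) = 3*(-2 + A) = -6 + 3*A)
X = 1/2342723 ≈ 4.2685e-7
√(X + 1027*(-234 + R(n, -21))) = √(1/2342723 + 1027*(-234 + (-6 + 3*(-21)))) = √(1/2342723 + 1027*(-234 + (-6 - 63))) = √(1/2342723 + 1027*(-234 - 69)) = √(1/2342723 + 1027*(-303)) = √(1/2342723 - 311181) = √(-729010885862/2342723) = I*√1707870569559282226/2342723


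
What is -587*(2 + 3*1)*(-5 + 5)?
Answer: 0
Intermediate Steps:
-587*(2 + 3*1)*(-5 + 5) = -587*(2 + 3)*0 = -2935*0 = -587*0 = 0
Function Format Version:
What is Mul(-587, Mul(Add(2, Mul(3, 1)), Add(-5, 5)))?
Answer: 0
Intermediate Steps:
Mul(-587, Mul(Add(2, Mul(3, 1)), Add(-5, 5))) = Mul(-587, Mul(Add(2, 3), 0)) = Mul(-587, Mul(5, 0)) = Mul(-587, 0) = 0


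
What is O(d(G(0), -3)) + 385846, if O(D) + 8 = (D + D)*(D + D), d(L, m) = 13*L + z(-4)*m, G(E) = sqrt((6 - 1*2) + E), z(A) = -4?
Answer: 391614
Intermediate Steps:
G(E) = sqrt(4 + E) (G(E) = sqrt((6 - 2) + E) = sqrt(4 + E))
d(L, m) = -4*m + 13*L (d(L, m) = 13*L - 4*m = -4*m + 13*L)
O(D) = -8 + 4*D**2 (O(D) = -8 + (D + D)*(D + D) = -8 + (2*D)*(2*D) = -8 + 4*D**2)
O(d(G(0), -3)) + 385846 = (-8 + 4*(-4*(-3) + 13*sqrt(4 + 0))**2) + 385846 = (-8 + 4*(12 + 13*sqrt(4))**2) + 385846 = (-8 + 4*(12 + 13*2)**2) + 385846 = (-8 + 4*(12 + 26)**2) + 385846 = (-8 + 4*38**2) + 385846 = (-8 + 4*1444) + 385846 = (-8 + 5776) + 385846 = 5768 + 385846 = 391614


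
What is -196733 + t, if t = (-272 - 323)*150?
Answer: -285983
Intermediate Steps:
t = -89250 (t = -595*150 = -89250)
-196733 + t = -196733 - 89250 = -285983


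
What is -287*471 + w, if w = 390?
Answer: -134787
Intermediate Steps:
-287*471 + w = -287*471 + 390 = -135177 + 390 = -134787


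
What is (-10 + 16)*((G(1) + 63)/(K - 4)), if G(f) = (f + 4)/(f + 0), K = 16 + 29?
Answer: 408/41 ≈ 9.9512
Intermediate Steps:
K = 45
G(f) = (4 + f)/f
(-10 + 16)*((G(1) + 63)/(K - 4)) = (-10 + 16)*(((4 + 1)/1 + 63)/(45 - 4)) = 6*((1*5 + 63)/41) = 6*((5 + 63)*(1/41)) = 6*(68*(1/41)) = 6*(68/41) = 408/41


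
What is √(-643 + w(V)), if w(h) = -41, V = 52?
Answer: 6*I*√19 ≈ 26.153*I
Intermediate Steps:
√(-643 + w(V)) = √(-643 - 41) = √(-684) = 6*I*√19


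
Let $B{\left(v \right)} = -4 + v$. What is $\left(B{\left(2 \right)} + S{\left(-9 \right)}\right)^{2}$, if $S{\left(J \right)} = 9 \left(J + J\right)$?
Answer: $26896$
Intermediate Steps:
$S{\left(J \right)} = 18 J$ ($S{\left(J \right)} = 9 \cdot 2 J = 18 J$)
$\left(B{\left(2 \right)} + S{\left(-9 \right)}\right)^{2} = \left(\left(-4 + 2\right) + 18 \left(-9\right)\right)^{2} = \left(-2 - 162\right)^{2} = \left(-164\right)^{2} = 26896$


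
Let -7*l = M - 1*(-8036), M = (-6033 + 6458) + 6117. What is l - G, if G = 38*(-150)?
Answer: 25322/7 ≈ 3617.4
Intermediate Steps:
M = 6542 (M = 425 + 6117 = 6542)
G = -5700
l = -14578/7 (l = -(6542 - 1*(-8036))/7 = -(6542 + 8036)/7 = -⅐*14578 = -14578/7 ≈ -2082.6)
l - G = -14578/7 - 1*(-5700) = -14578/7 + 5700 = 25322/7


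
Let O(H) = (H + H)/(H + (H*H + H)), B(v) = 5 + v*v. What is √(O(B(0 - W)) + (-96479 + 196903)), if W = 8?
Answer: 9*√6249846/71 ≈ 316.90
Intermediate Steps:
B(v) = 5 + v²
O(H) = 2*H/(H² + 2*H) (O(H) = (2*H)/(H + (H² + H)) = (2*H)/(H + (H + H²)) = (2*H)/(H² + 2*H) = 2*H/(H² + 2*H))
√(O(B(0 - W)) + (-96479 + 196903)) = √(2/(2 + (5 + (0 - 1*8)²)) + (-96479 + 196903)) = √(2/(2 + (5 + (0 - 8)²)) + 100424) = √(2/(2 + (5 + (-8)²)) + 100424) = √(2/(2 + (5 + 64)) + 100424) = √(2/(2 + 69) + 100424) = √(2/71 + 100424) = √(7130106/71) = 9*√6249846/71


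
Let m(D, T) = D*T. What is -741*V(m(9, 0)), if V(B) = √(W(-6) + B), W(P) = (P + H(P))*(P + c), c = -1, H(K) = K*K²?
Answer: -741*√1554 ≈ -29211.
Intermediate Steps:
H(K) = K³
W(P) = (-1 + P)*(P + P³) (W(P) = (P + P³)*(P - 1) = (P + P³)*(-1 + P) = (-1 + P)*(P + P³))
V(B) = √(1554 + B) (V(B) = √(-6*(-1 - 6 + (-6)³ - 1*(-6)²) + B) = √(-6*(-1 - 6 - 216 - 1*36) + B) = √(-6*(-1 - 6 - 216 - 36) + B) = √(-6*(-259) + B) = √(1554 + B))
-741*V(m(9, 0)) = -741*√(1554 + 9*0) = -741*√(1554 + 0) = -741*√1554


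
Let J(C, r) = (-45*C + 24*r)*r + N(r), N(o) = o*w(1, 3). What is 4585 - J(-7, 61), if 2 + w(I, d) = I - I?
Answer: -103812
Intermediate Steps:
w(I, d) = -2 (w(I, d) = -2 + (I - I) = -2 + 0 = -2)
N(o) = -2*o (N(o) = o*(-2) = -2*o)
J(C, r) = -2*r + r*(-45*C + 24*r) (J(C, r) = (-45*C + 24*r)*r - 2*r = r*(-45*C + 24*r) - 2*r = -2*r + r*(-45*C + 24*r))
4585 - J(-7, 61) = 4585 - 61*(-2 - 45*(-7) + 24*61) = 4585 - 61*(-2 + 315 + 1464) = 4585 - 61*1777 = 4585 - 1*108397 = 4585 - 108397 = -103812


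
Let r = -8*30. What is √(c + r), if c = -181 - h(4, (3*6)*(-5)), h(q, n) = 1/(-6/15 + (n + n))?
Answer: 3*I*√38058086/902 ≈ 20.518*I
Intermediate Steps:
h(q, n) = 1/(-⅖ + 2*n) (h(q, n) = 1/(-6*1/15 + 2*n) = 1/(-⅖ + 2*n))
r = -240
c = -163257/902 (c = -181 - 5/(2*(-1 + 5*((3*6)*(-5)))) = -181 - 5/(2*(-1 + 5*(18*(-5)))) = -181 - 5/(2*(-1 + 5*(-90))) = -181 - 5/(2*(-1 - 450)) = -181 - 5/(2*(-451)) = -181 - 5*(-1)/(2*451) = -181 - 1*(-5/902) = -181 + 5/902 = -163257/902 ≈ -180.99)
√(c + r) = √(-163257/902 - 240) = √(-379737/902) = 3*I*√38058086/902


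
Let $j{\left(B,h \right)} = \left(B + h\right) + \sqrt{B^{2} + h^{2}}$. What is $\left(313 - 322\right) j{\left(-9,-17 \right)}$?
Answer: $234 - 9 \sqrt{370} \approx 60.882$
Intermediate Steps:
$j{\left(B,h \right)} = B + h + \sqrt{B^{2} + h^{2}}$
$\left(313 - 322\right) j{\left(-9,-17 \right)} = \left(313 - 322\right) \left(-9 - 17 + \sqrt{\left(-9\right)^{2} + \left(-17\right)^{2}}\right) = \left(313 - 322\right) \left(-9 - 17 + \sqrt{81 + 289}\right) = \left(313 - 322\right) \left(-9 - 17 + \sqrt{370}\right) = - 9 \left(-26 + \sqrt{370}\right) = 234 - 9 \sqrt{370}$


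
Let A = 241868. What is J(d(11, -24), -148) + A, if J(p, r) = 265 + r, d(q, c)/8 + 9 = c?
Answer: 241985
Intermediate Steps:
d(q, c) = -72 + 8*c
J(d(11, -24), -148) + A = (265 - 148) + 241868 = 117 + 241868 = 241985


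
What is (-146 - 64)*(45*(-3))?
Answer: 28350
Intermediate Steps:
(-146 - 64)*(45*(-3)) = -210*(-135) = 28350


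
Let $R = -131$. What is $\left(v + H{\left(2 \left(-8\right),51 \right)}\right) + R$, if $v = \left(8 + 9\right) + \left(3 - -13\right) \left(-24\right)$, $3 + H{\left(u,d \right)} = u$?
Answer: $-517$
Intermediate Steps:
$H{\left(u,d \right)} = -3 + u$
$v = -367$ ($v = 17 + \left(3 + 13\right) \left(-24\right) = 17 + 16 \left(-24\right) = 17 - 384 = -367$)
$\left(v + H{\left(2 \left(-8\right),51 \right)}\right) + R = \left(-367 + \left(-3 + 2 \left(-8\right)\right)\right) - 131 = \left(-367 - 19\right) - 131 = -386 - 131 = -517$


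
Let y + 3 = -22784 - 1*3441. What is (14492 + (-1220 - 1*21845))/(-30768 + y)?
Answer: 8573/56996 ≈ 0.15041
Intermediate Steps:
y = -26228 (y = -3 + (-22784 - 1*3441) = -3 + (-22784 - 3441) = -3 - 26225 = -26228)
(14492 + (-1220 - 1*21845))/(-30768 + y) = (14492 + (-1220 - 1*21845))/(-30768 - 26228) = (14492 + (-1220 - 21845))/(-56996) = (14492 - 23065)*(-1/56996) = -8573*(-1/56996) = 8573/56996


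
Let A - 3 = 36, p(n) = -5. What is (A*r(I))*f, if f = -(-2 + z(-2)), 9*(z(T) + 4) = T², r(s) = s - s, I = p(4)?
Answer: 0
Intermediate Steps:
I = -5
A = 39 (A = 3 + 36 = 39)
r(s) = 0
z(T) = -4 + T²/9
f = 50/9 (f = -(-2 + (-4 + (⅑)*(-2)²)) = -(-2 + (-4 + (⅑)*4)) = -(-2 + (-4 + 4/9)) = -(-2 - 32/9) = -1*(-50/9) = 50/9 ≈ 5.5556)
(A*r(I))*f = (39*0)*(50/9) = 0*(50/9) = 0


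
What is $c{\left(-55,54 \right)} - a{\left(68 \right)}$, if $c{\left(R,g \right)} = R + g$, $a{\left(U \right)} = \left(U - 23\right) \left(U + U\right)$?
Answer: $-6121$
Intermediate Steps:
$a{\left(U \right)} = 2 U \left(-23 + U\right)$ ($a{\left(U \right)} = \left(-23 + U\right) 2 U = 2 U \left(-23 + U\right)$)
$c{\left(-55,54 \right)} - a{\left(68 \right)} = \left(-55 + 54\right) - 2 \cdot 68 \left(-23 + 68\right) = -1 - 2 \cdot 68 \cdot 45 = -1 - 6120 = -6121$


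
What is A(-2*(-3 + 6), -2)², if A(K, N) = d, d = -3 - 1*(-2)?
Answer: 1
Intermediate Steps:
d = -1 (d = -3 + 2 = -1)
A(K, N) = -1
A(-2*(-3 + 6), -2)² = (-1)² = 1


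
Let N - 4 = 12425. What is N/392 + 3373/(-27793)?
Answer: 344116981/10894856 ≈ 31.585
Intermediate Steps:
N = 12429 (N = 4 + 12425 = 12429)
N/392 + 3373/(-27793) = 12429/392 + 3373/(-27793) = 12429*(1/392) + 3373*(-1/27793) = 12429/392 - 3373/27793 = 344116981/10894856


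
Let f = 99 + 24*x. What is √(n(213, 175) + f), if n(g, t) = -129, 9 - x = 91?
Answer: 3*I*√222 ≈ 44.699*I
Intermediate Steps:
x = -82 (x = 9 - 1*91 = 9 - 91 = -82)
f = -1869 (f = 99 + 24*(-82) = 99 - 1968 = -1869)
√(n(213, 175) + f) = √(-129 - 1869) = √(-1998) = 3*I*√222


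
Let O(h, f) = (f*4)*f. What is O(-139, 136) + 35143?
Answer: 109127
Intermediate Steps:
O(h, f) = 4*f² (O(h, f) = (4*f)*f = 4*f²)
O(-139, 136) + 35143 = 4*136² + 35143 = 4*18496 + 35143 = 73984 + 35143 = 109127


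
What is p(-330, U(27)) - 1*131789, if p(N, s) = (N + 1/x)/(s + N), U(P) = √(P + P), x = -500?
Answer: -239076609889/1814100 + 165001*√6/18141000 ≈ -1.3179e+5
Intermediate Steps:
U(P) = √2*√P (U(P) = √(2*P) = √2*√P)
p(N, s) = (-1/500 + N)/(N + s) (p(N, s) = (N + 1/(-500))/(s + N) = (N - 1/500)/(N + s) = (-1/500 + N)/(N + s))
p(-330, U(27)) - 1*131789 = (-1/500 - 330)/(-330 + √2*√27) - 1*131789 = -165001/500/(-330 + √2*(3*√3)) - 131789 = -165001/500/(-330 + 3*√6) - 131789 = -165001/(500*(-330 + 3*√6)) - 131789 = -131789 - 165001/(500*(-330 + 3*√6))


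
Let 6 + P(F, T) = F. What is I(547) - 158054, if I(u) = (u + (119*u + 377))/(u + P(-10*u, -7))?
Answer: -779114183/4929 ≈ -1.5807e+5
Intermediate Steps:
P(F, T) = -6 + F
I(u) = (377 + 120*u)/(-6 - 9*u) (I(u) = (u + (119*u + 377))/(u + (-6 - 10*u)) = (u + (377 + 119*u))/(-6 - 9*u) = (377 + 120*u)/(-6 - 9*u))
I(547) - 158054 = (-377 - 120*547)/(3*(2 + 3*547)) - 158054 = (-377 - 65640)/(3*(2 + 1641)) - 158054 = (⅓)*(-66017)/1643 - 158054 = (⅓)*(1/1643)*(-66017) - 158054 = -66017/4929 - 158054 = -779114183/4929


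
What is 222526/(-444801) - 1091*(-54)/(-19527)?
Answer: -10183423772/2895209709 ≈ -3.5173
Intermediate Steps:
222526/(-444801) - 1091*(-54)/(-19527) = 222526*(-1/444801) + 58914*(-1/19527) = -222526/444801 - 19638/6509 = -10183423772/2895209709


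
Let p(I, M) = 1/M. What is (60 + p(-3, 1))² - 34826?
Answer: -31105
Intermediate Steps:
(60 + p(-3, 1))² - 34826 = (60 + 1/1)² - 34826 = (60 + 1)² - 34826 = 61² - 34826 = 3721 - 34826 = -31105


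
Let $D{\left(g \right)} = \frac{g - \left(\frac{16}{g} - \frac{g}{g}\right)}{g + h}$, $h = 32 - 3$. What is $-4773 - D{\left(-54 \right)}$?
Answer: $- \frac{3223198}{675} \approx -4775.1$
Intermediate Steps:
$h = 29$
$D{\left(g \right)} = \frac{1 + g - \frac{16}{g}}{29 + g}$ ($D{\left(g \right)} = \frac{g - \left(\frac{16}{g} - \frac{g}{g}\right)}{g + 29} = \frac{g + \left(- \frac{16}{g} + 1\right)}{29 + g} = \frac{g + \left(1 - \frac{16}{g}\right)}{29 + g} = \frac{1 + g - \frac{16}{g}}{29 + g}$)
$-4773 - D{\left(-54 \right)} = -4773 - \frac{-16 - 54 + \left(-54\right)^{2}}{\left(-54\right) \left(29 - 54\right)} = -4773 - - \frac{-16 - 54 + 2916}{54 \left(-25\right)} = -4773 - \left(- \frac{1}{54}\right) \left(- \frac{1}{25}\right) 2846 = -4773 - \frac{1423}{675} = - \frac{3223198}{675}$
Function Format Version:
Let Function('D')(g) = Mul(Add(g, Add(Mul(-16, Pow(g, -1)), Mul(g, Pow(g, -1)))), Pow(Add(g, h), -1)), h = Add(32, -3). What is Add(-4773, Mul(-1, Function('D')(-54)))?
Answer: Rational(-3223198, 675) ≈ -4775.1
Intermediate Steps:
h = 29
Function('D')(g) = Mul(Pow(Add(29, g), -1), Add(1, g, Mul(-16, Pow(g, -1)))) (Function('D')(g) = Mul(Add(g, Add(Mul(-16, Pow(g, -1)), Mul(g, Pow(g, -1)))), Pow(Add(g, 29), -1)) = Mul(Add(g, Add(Mul(-16, Pow(g, -1)), 1)), Pow(Add(29, g), -1)) = Mul(Add(g, Add(1, Mul(-16, Pow(g, -1)))), Pow(Add(29, g), -1)) = Mul(Add(1, g, Mul(-16, Pow(g, -1))), Pow(Add(29, g), -1)) = Mul(Pow(Add(29, g), -1), Add(1, g, Mul(-16, Pow(g, -1)))))
Add(-4773, Mul(-1, Function('D')(-54))) = Add(-4773, Mul(-1, Mul(Pow(-54, -1), Pow(Add(29, -54), -1), Add(-16, -54, Pow(-54, 2))))) = Add(-4773, Mul(-1, Mul(Rational(-1, 54), Pow(-25, -1), Add(-16, -54, 2916)))) = Add(-4773, Mul(-1, Mul(Rational(-1, 54), Rational(-1, 25), 2846))) = Add(-4773, Mul(-1, Rational(1423, 675))) = Add(-4773, Rational(-1423, 675)) = Rational(-3223198, 675)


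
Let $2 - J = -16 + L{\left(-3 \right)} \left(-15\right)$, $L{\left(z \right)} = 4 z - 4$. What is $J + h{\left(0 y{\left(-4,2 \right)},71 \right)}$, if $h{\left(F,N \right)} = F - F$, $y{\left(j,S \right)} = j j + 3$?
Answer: $-222$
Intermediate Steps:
$L{\left(z \right)} = -4 + 4 z$
$y{\left(j,S \right)} = 3 + j^{2}$ ($y{\left(j,S \right)} = j^{2} + 3 = 3 + j^{2}$)
$J = -222$ ($J = 2 - \left(-16 + \left(-4 + 4 \left(-3\right)\right) \left(-15\right)\right) = 2 - \left(-16 + \left(-4 - 12\right) \left(-15\right)\right) = 2 - \left(-16 - -240\right) = 2 - \left(-16 + 240\right) = 2 - 224 = -222$)
$h{\left(F,N \right)} = 0$
$J + h{\left(0 y{\left(-4,2 \right)},71 \right)} = -222 + 0 = -222$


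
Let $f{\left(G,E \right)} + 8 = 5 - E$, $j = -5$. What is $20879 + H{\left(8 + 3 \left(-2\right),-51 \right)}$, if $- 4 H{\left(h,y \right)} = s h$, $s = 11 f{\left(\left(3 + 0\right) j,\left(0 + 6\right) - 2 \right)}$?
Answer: $\frac{41835}{2} \approx 20918.0$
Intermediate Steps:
$f{\left(G,E \right)} = -3 - E$ ($f{\left(G,E \right)} = -8 - \left(-5 + E\right) = -3 - E$)
$s = -77$ ($s = 11 \left(-3 - \left(\left(0 + 6\right) - 2\right)\right) = 11 \left(-3 - \left(6 - 2\right)\right) = 11 \left(-3 - 4\right) = 11 \left(-7\right) = -77$)
$H{\left(h,y \right)} = \frac{77 h}{4}$ ($H{\left(h,y \right)} = - \frac{\left(-77\right) h}{4} = \frac{77 h}{4}$)
$20879 + H{\left(8 + 3 \left(-2\right),-51 \right)} = 20879 + \frac{77 \left(8 + 3 \left(-2\right)\right)}{4} = 20879 + \frac{77 \left(8 - 6\right)}{4} = 20879 + \frac{77}{4} \cdot 2 = 20879 + \frac{77}{2} = \frac{41835}{2}$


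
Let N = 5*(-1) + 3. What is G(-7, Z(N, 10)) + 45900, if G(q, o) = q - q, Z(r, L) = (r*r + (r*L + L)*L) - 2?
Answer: 45900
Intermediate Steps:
N = -2 (N = -5 + 3 = -2)
Z(r, L) = -2 + r² + L*(L + L*r) (Z(r, L) = (r² + (L*r + L)*L) - 2 = (r² + (L + L*r)*L) - 2 = (r² + L*(L + L*r)) - 2 = -2 + r² + L*(L + L*r))
G(q, o) = 0
G(-7, Z(N, 10)) + 45900 = 0 + 45900 = 45900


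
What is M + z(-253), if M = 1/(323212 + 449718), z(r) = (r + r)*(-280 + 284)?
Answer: -1564410319/772930 ≈ -2024.0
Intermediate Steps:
z(r) = 8*r (z(r) = (2*r)*4 = 8*r)
M = 1/772930 ≈ 1.2938e-6
M + z(-253) = 1/772930 + 8*(-253) = 1/772930 - 2024 = -1564410319/772930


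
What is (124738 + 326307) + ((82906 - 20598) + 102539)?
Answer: 615892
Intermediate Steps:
(124738 + 326307) + ((82906 - 20598) + 102539) = 451045 + (62308 + 102539) = 451045 + 164847 = 615892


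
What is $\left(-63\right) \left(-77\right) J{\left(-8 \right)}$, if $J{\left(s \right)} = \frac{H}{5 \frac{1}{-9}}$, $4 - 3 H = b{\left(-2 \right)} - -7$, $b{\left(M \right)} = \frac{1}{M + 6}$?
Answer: $\frac{189189}{20} \approx 9459.5$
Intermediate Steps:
$b{\left(M \right)} = \frac{1}{6 + M}$
$H = - \frac{13}{12}$ ($H = \frac{4}{3} - \frac{\frac{1}{6 - 2} - -7}{3} = \frac{4}{3} - \frac{\frac{1}{4} + 7}{3} = \frac{4}{3} - \frac{29}{12} = - \frac{13}{12} \approx -1.0833$)
$J{\left(s \right)} = \frac{39}{20}$ ($J{\left(s \right)} = - \frac{13}{12 \frac{5}{-9}} = - \frac{13}{12 \cdot 5 \left(- \frac{1}{9}\right)} = - \frac{13}{12 \left(- \frac{5}{9}\right)} = \left(- \frac{13}{12}\right) \left(- \frac{9}{5}\right) = \frac{39}{20}$)
$\left(-63\right) \left(-77\right) J{\left(-8 \right)} = \left(-63\right) \left(-77\right) \frac{39}{20} = 4851 \cdot \frac{39}{20} = \frac{189189}{20}$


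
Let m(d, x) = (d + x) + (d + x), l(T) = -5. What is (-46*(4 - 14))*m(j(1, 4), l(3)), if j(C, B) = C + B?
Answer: 0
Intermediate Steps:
j(C, B) = B + C
m(d, x) = 2*d + 2*x
(-46*(4 - 14))*m(j(1, 4), l(3)) = (-46*(4 - 14))*(2*(4 + 1) + 2*(-5)) = (-46*(-10))*(2*5 - 10) = 460*(10 - 10) = 460*0 = 0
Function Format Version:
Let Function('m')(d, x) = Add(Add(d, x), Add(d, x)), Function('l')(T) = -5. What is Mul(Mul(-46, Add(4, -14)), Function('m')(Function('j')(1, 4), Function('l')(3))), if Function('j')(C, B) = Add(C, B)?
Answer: 0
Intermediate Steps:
Function('j')(C, B) = Add(B, C)
Function('m')(d, x) = Add(Mul(2, d), Mul(2, x))
Mul(Mul(-46, Add(4, -14)), Function('m')(Function('j')(1, 4), Function('l')(3))) = Mul(Mul(-46, Add(4, -14)), Add(Mul(2, Add(4, 1)), Mul(2, -5))) = Mul(Mul(-46, -10), Add(Mul(2, 5), -10)) = Mul(460, Add(10, -10)) = Mul(460, 0) = 0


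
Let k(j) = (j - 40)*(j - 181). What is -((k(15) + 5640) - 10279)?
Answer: 489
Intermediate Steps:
k(j) = (-181 + j)*(-40 + j) (k(j) = (-40 + j)*(-181 + j) = (-181 + j)*(-40 + j))
-((k(15) + 5640) - 10279) = -(((7240 + 15**2 - 221*15) + 5640) - 10279) = -(((7240 + 225 - 3315) + 5640) - 10279) = -((4150 + 5640) - 10279) = -(9790 - 10279) = -1*(-489) = 489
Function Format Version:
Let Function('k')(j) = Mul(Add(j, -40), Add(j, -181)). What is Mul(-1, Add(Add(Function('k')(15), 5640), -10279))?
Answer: 489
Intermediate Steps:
Function('k')(j) = Mul(Add(-181, j), Add(-40, j)) (Function('k')(j) = Mul(Add(-40, j), Add(-181, j)) = Mul(Add(-181, j), Add(-40, j)))
Mul(-1, Add(Add(Function('k')(15), 5640), -10279)) = Mul(-1, Add(Add(Add(7240, Pow(15, 2), Mul(-221, 15)), 5640), -10279)) = Mul(-1, Add(Add(Add(7240, 225, -3315), 5640), -10279)) = Mul(-1, Add(Add(4150, 5640), -10279)) = Mul(-1, Add(9790, -10279)) = Mul(-1, -489) = 489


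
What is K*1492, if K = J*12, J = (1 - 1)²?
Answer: 0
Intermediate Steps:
J = 0 (J = 0² = 0)
K = 0 (K = 0*12 = 0)
K*1492 = 0*1492 = 0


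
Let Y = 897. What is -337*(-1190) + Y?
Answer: 401927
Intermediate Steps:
-337*(-1190) + Y = -337*(-1190) + 897 = 401030 + 897 = 401927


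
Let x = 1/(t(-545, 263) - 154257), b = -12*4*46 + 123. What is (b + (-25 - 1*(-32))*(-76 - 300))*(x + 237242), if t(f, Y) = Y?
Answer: -172330144728199/153994 ≈ -1.1191e+9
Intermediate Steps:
b = -2085 (b = -48*46 + 123 = -2208 + 123 = -2085)
x = -1/153994 (x = 1/(263 - 154257) = 1/(-153994) = -1/153994 ≈ -6.4938e-6)
(b + (-25 - 1*(-32))*(-76 - 300))*(x + 237242) = (-2085 + (-25 - 1*(-32))*(-76 - 300))*(-1/153994 + 237242) = (-2085 + (-25 + 32)*(-376))*(36533844547/153994) = (-2085 + 7*(-376))*(36533844547/153994) = (-2085 - 2632)*(36533844547/153994) = -4717*36533844547/153994 = -172330144728199/153994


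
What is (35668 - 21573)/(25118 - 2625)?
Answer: 14095/22493 ≈ 0.62664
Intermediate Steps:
(35668 - 21573)/(25118 - 2625) = 14095/22493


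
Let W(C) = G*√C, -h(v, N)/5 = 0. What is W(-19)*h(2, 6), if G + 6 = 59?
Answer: 0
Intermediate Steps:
G = 53 (G = -6 + 59 = 53)
h(v, N) = 0 (h(v, N) = -5*0 = 0)
W(C) = 53*√C
W(-19)*h(2, 6) = (53*√(-19))*0 = (53*(I*√19))*0 = (53*I*√19)*0 = 0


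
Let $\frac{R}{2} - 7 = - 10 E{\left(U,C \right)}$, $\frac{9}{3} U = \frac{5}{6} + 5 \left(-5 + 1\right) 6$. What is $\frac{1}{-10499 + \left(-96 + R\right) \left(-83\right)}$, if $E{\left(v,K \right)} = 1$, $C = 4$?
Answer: $- \frac{1}{2033} \approx -0.00049188$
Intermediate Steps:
$U = - \frac{715}{18}$ ($U = \frac{\frac{5}{6} + 5 \left(-5 + 1\right) 6}{3} = \frac{5 \cdot \frac{1}{6} + 5 \left(-4\right) 6}{3} = \frac{\frac{5}{6} - 120}{3} = \frac{1}{3} \left(- \frac{715}{6}\right) = - \frac{715}{18} \approx -39.722$)
$R = -6$ ($R = 14 + 2 \left(\left(-10\right) 1\right) = 14 + 2 \left(-10\right) = 14 - 20 = -6$)
$\frac{1}{-10499 + \left(-96 + R\right) \left(-83\right)} = \frac{1}{-10499 + \left(-96 - 6\right) \left(-83\right)} = \frac{1}{-10499 - -8466} = \frac{1}{-10499 + 8466} = \frac{1}{-2033} = - \frac{1}{2033}$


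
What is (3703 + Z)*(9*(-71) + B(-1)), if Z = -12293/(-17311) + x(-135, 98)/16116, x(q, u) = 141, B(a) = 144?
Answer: -170490967064055/92994692 ≈ -1.8333e+6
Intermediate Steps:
Z = 66851613/92994692 (Z = -12293/(-17311) + 141/16116 = -12293*(-1/17311) + 141*(1/16116) = 12293/17311 + 47/5372 = 66851613/92994692 ≈ 0.71888)
(3703 + Z)*(9*(-71) + B(-1)) = (3703 + 66851613/92994692)*(9*(-71) + 144) = 344426196089*(-639 + 144)/92994692 = (344426196089/92994692)*(-495) = -170490967064055/92994692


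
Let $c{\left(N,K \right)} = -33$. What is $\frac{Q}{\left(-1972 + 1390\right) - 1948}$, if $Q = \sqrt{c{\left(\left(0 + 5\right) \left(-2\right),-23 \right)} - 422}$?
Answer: $- \frac{i \sqrt{455}}{2530} \approx - 0.0084311 i$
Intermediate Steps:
$Q = i \sqrt{455}$ ($Q = \sqrt{-33 - 422} = \sqrt{-455} = i \sqrt{455} \approx 21.331 i$)
$\frac{Q}{\left(-1972 + 1390\right) - 1948} = \frac{i \sqrt{455}}{\left(-1972 + 1390\right) - 1948} = \frac{i \sqrt{455}}{-582 - 1948} = \frac{i \sqrt{455}}{-2530} = i \sqrt{455} \left(- \frac{1}{2530}\right) = - \frac{i \sqrt{455}}{2530}$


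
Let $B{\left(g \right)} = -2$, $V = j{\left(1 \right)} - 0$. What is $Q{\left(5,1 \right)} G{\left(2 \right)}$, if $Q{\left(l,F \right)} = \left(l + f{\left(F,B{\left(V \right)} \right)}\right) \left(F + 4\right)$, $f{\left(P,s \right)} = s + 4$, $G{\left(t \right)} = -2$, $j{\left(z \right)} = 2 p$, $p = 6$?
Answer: $-70$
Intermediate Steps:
$j{\left(z \right)} = 12$ ($j{\left(z \right)} = 2 \cdot 6 = 12$)
$V = 12$ ($V = 12 - 0 = 12 + 0 = 12$)
$f{\left(P,s \right)} = 4 + s$
$Q{\left(l,F \right)} = \left(2 + l\right) \left(4 + F\right)$ ($Q{\left(l,F \right)} = \left(l + \left(4 - 2\right)\right) \left(F + 4\right) = \left(l + 2\right) \left(4 + F\right) = \left(2 + l\right) \left(4 + F\right)$)
$Q{\left(5,1 \right)} G{\left(2 \right)} = \left(8 + 2 \cdot 1 + 4 \cdot 5 + 1 \cdot 5\right) \left(-2\right) = \left(8 + 2 + 20 + 5\right) \left(-2\right) = 35 \left(-2\right) = -70$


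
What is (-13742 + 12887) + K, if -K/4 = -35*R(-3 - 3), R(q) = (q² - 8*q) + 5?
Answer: 11605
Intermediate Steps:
R(q) = 5 + q² - 8*q
K = 12460 (K = -(-140)*(5 + (-3 - 3)² - 8*(-3 - 3)) = -(-140)*(5 + (-6)² - 8*(-6)) = -(-140)*(5 + 36 + 48) = -(-140)*89 = -4*(-3115) = 12460)
(-13742 + 12887) + K = (-13742 + 12887) + 12460 = -855 + 12460 = 11605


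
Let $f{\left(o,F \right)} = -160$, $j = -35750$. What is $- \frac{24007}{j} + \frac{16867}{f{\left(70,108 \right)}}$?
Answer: $- \frac{59915413}{572000} \approx -104.75$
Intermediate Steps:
$- \frac{24007}{j} + \frac{16867}{f{\left(70,108 \right)}} = - \frac{24007}{-35750} + \frac{16867}{-160} = \left(-24007\right) \left(- \frac{1}{35750}\right) + 16867 \left(- \frac{1}{160}\right) = \frac{24007}{35750} - \frac{16867}{160} = - \frac{59915413}{572000}$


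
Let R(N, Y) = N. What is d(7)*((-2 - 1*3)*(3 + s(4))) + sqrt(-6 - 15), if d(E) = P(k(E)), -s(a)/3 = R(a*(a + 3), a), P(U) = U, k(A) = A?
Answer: 2835 + I*sqrt(21) ≈ 2835.0 + 4.5826*I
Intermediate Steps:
s(a) = -3*a*(3 + a) (s(a) = -3*a*(a + 3) = -3*a*(3 + a))
d(E) = E
d(7)*((-2 - 1*3)*(3 + s(4))) + sqrt(-6 - 15) = 7*((-2 - 1*3)*(3 - 3*4*(3 + 4))) + sqrt(-6 - 15) = 7*((-2 - 3)*(3 - 3*4*7)) + sqrt(-21) = 7*(-5*(3 - 84)) + I*sqrt(21) = 7*(-5*(-81)) + I*sqrt(21) = 7*405 + I*sqrt(21) = 2835 + I*sqrt(21)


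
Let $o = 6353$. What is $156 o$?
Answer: $991068$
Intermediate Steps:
$156 o = 156 \cdot 6353 = 991068$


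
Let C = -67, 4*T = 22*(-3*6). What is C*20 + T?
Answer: -1439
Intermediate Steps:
T = -99 (T = (22*(-3*6))/4 = (22*(-18))/4 = (¼)*(-396) = -99)
C*20 + T = -67*20 - 99 = -1340 - 99 = -1439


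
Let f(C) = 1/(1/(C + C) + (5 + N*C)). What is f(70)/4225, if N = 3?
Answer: 28/25435345 ≈ 1.1008e-6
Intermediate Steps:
f(C) = 1/(5 + 1/(2*C) + 3*C) (f(C) = 1/(1/(C + C) + (5 + 3*C)) = 1/(1/(2*C) + (5 + 3*C)) = 1/(5 + 1/(2*C) + 3*C))
f(70)/4225 = (2*70/(1 + 6*70² + 10*70))/4225 = (2*70/(1 + 6*4900 + 700))*(1/4225) = (2*70/(1 + 29400 + 700))*(1/4225) = (2*70/30101)*(1/4225) = (2*70*(1/30101))*(1/4225) = (140/30101)*(1/4225) = 28/25435345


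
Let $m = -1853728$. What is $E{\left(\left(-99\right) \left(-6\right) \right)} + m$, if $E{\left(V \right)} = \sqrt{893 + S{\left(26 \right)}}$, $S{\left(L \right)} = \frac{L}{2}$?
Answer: $-1853728 + \sqrt{906} \approx -1.8537 \cdot 10^{6}$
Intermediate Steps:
$S{\left(L \right)} = \frac{L}{2}$ ($S{\left(L \right)} = L \frac{1}{2} = \frac{L}{2}$)
$E{\left(V \right)} = \sqrt{906}$ ($E{\left(V \right)} = \sqrt{893 + \frac{1}{2} \cdot 26} = \sqrt{893 + 13} = \sqrt{906}$)
$E{\left(\left(-99\right) \left(-6\right) \right)} + m = \sqrt{906} - 1853728 = -1853728 + \sqrt{906}$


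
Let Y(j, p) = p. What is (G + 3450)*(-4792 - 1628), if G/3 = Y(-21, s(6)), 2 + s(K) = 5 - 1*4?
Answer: -22129740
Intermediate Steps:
s(K) = -1 (s(K) = -2 + (5 - 1*4) = -2 + (5 - 4) = -2 + 1 = -1)
G = -3 (G = 3*(-1) = -3)
(G + 3450)*(-4792 - 1628) = (-3 + 3450)*(-4792 - 1628) = 3447*(-6420) = -22129740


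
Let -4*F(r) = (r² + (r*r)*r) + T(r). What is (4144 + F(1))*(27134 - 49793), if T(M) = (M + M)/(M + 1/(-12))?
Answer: -2065254555/22 ≈ -9.3875e+7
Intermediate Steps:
T(M) = 2*M/(-1/12 + M) (T(M) = (2*M)/(M - 1/12) = (2*M)/(-1/12 + M) = 2*M/(-1/12 + M))
F(r) = -r²/4 - r³/4 - 6*r/(-1 + 12*r) (F(r) = -((r² + (r*r)*r) + 24*r/(-1 + 12*r))/4 = -((r² + r²*r) + 24*r/(-1 + 12*r))/4 = -((r² + r³) + 24*r/(-1 + 12*r))/4 = -(r² + r³ + 24*r/(-1 + 12*r))/4 = -r²/4 - r³/4 - 6*r/(-1 + 12*r))
(4144 + F(1))*(27134 - 49793) = (4144 + (¼)*1*(-24 + 1*(-1 - 1*1)*(-1 + 12*1))/(-1 + 12*1))*(27134 - 49793) = (4144 + (¼)*1*(-24 + 1*(-1 - 1)*(-1 + 12))/(-1 + 12))*(-22659) = (4144 + (¼)*1*(-24 + 1*(-2)*11)/11)*(-22659) = (4144 + (¼)*1*(1/11)*(-24 - 22))*(-22659) = (4144 + (¼)*1*(1/11)*(-46))*(-22659) = (4144 - 23/22)*(-22659) = (91145/22)*(-22659) = -2065254555/22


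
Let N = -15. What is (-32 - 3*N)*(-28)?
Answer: -364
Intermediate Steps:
(-32 - 3*N)*(-28) = (-32 - 3*(-15))*(-28) = (-32 + 45)*(-28) = 13*(-28) = -364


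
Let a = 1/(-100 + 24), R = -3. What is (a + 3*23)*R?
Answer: -15729/76 ≈ -206.96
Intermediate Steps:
a = -1/76 (a = 1/(-76) = -1/76 ≈ -0.013158)
(a + 3*23)*R = (-1/76 + 3*23)*(-3) = (-1/76 + 69)*(-3) = (5243/76)*(-3) = -15729/76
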